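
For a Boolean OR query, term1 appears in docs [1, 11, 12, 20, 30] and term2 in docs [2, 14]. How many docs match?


Boolean OR: find union of posting lists
term1 docs: [1, 11, 12, 20, 30]
term2 docs: [2, 14]
Union: [1, 2, 11, 12, 14, 20, 30]
|union| = 7

7


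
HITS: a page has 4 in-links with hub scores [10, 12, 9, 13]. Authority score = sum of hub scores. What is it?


Authority = sum of hub scores of in-linkers
In-link 1: hub score = 10
In-link 2: hub score = 12
In-link 3: hub score = 9
In-link 4: hub score = 13
Authority = 10 + 12 + 9 + 13 = 44

44


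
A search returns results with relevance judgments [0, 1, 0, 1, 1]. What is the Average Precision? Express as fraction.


Computing P@k for each relevant position:
Position 1: not relevant
Position 2: relevant, P@2 = 1/2 = 1/2
Position 3: not relevant
Position 4: relevant, P@4 = 2/4 = 1/2
Position 5: relevant, P@5 = 3/5 = 3/5
Sum of P@k = 1/2 + 1/2 + 3/5 = 8/5
AP = 8/5 / 3 = 8/15

8/15


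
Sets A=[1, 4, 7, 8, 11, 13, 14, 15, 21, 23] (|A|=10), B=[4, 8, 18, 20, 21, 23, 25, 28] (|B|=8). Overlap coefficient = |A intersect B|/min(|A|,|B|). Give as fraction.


A intersect B = [4, 8, 21, 23]
|A intersect B| = 4
min(|A|, |B|) = min(10, 8) = 8
Overlap = 4 / 8 = 1/2

1/2


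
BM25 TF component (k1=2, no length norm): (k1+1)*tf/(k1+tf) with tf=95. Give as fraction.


BM25 TF component = (k1+1)*tf / (k1+tf)
k1 = 2, tf = 95
Numerator = (2+1)*95 = 285
Denominator = 2 + 95 = 97
= 285/97 = 285/97

285/97


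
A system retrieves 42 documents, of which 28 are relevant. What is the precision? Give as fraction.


Precision = relevant_retrieved / total_retrieved
= 28 / 42
= 28 / (28 + 14)
= 2/3

2/3


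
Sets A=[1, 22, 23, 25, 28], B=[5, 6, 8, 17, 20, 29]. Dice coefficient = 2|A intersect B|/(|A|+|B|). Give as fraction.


A intersect B = []
|A intersect B| = 0
|A| = 5, |B| = 6
Dice = 2*0 / (5+6)
= 0 / 11 = 0

0


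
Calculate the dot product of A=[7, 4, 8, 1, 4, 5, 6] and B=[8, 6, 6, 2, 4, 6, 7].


Dot product = sum of element-wise products
A[0]*B[0] = 7*8 = 56
A[1]*B[1] = 4*6 = 24
A[2]*B[2] = 8*6 = 48
A[3]*B[3] = 1*2 = 2
A[4]*B[4] = 4*4 = 16
A[5]*B[5] = 5*6 = 30
A[6]*B[6] = 6*7 = 42
Sum = 56 + 24 + 48 + 2 + 16 + 30 + 42 = 218

218


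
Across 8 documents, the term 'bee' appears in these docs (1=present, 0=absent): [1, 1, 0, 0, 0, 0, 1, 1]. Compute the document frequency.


Checking each document for 'bee':
Doc 1: present
Doc 2: present
Doc 3: absent
Doc 4: absent
Doc 5: absent
Doc 6: absent
Doc 7: present
Doc 8: present
df = sum of presences = 1 + 1 + 0 + 0 + 0 + 0 + 1 + 1 = 4

4


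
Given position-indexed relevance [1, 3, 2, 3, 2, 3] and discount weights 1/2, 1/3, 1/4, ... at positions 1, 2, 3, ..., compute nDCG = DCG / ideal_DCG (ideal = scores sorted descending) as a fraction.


Position discount weights w_i = 1/(i+1) for i=1..6:
Weights = [1/2, 1/3, 1/4, 1/5, 1/6, 1/7]
Actual relevance: [1, 3, 2, 3, 2, 3]
DCG = 1/2 + 3/3 + 2/4 + 3/5 + 2/6 + 3/7 = 353/105
Ideal relevance (sorted desc): [3, 3, 3, 2, 2, 1]
Ideal DCG = 3/2 + 3/3 + 3/4 + 2/5 + 2/6 + 1/7 = 1733/420
nDCG = DCG / ideal_DCG = 353/105 / 1733/420 = 1412/1733

1412/1733


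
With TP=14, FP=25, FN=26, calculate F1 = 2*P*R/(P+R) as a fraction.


F1 = 2 * P * R / (P + R)
P = TP/(TP+FP) = 14/39 = 14/39
R = TP/(TP+FN) = 14/40 = 7/20
2 * P * R = 2 * 14/39 * 7/20 = 49/195
P + R = 14/39 + 7/20 = 553/780
F1 = 49/195 / 553/780 = 28/79

28/79


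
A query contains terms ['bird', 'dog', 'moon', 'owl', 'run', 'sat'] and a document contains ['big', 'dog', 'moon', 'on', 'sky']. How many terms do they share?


Query terms: ['bird', 'dog', 'moon', 'owl', 'run', 'sat']
Document terms: ['big', 'dog', 'moon', 'on', 'sky']
Common terms: ['dog', 'moon']
Overlap count = 2

2


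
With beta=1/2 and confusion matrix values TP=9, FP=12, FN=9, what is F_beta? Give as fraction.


P = TP/(TP+FP) = 9/21 = 3/7
R = TP/(TP+FN) = 9/18 = 1/2
beta^2 = 1/2^2 = 1/4
(1 + beta^2) = 5/4
Numerator = (1+beta^2)*P*R = 15/56
Denominator = beta^2*P + R = 3/28 + 1/2 = 17/28
F_beta = 15/34

15/34


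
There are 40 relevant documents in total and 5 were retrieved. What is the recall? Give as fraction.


Recall = retrieved_relevant / total_relevant
= 5 / 40
= 5 / (5 + 35)
= 1/8

1/8


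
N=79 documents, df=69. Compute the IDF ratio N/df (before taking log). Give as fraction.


IDF ratio = N / df
= 79 / 69
= 79/69

79/69


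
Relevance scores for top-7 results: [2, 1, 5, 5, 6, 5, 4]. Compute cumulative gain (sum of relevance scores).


Cumulative Gain = sum of relevance scores
Position 1: rel=2, running sum=2
Position 2: rel=1, running sum=3
Position 3: rel=5, running sum=8
Position 4: rel=5, running sum=13
Position 5: rel=6, running sum=19
Position 6: rel=5, running sum=24
Position 7: rel=4, running sum=28
CG = 28

28


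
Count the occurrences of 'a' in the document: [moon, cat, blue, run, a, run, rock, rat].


Document has 8 words
Scanning for 'a':
Found at positions: [4]
Count = 1

1


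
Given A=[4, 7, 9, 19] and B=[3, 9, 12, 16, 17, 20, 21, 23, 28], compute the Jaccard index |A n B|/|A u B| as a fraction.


A intersect B = [9]
|A intersect B| = 1
A union B = [3, 4, 7, 9, 12, 16, 17, 19, 20, 21, 23, 28]
|A union B| = 12
Jaccard = 1/12 = 1/12

1/12


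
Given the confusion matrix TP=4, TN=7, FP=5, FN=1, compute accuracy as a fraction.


Accuracy = (TP + TN) / (TP + TN + FP + FN)
TP + TN = 4 + 7 = 11
Total = 4 + 7 + 5 + 1 = 17
Accuracy = 11 / 17 = 11/17

11/17


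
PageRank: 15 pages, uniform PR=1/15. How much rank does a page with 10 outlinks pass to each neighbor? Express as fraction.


Initial PR = 1/15 = 1/15
Outlinks = 10
Contribution per link = PR / outlinks
= 1/15 / 10
= 1/150

1/150


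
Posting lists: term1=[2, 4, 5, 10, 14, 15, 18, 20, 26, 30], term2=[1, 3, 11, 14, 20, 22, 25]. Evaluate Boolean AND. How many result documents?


Boolean AND: find intersection of posting lists
term1 docs: [2, 4, 5, 10, 14, 15, 18, 20, 26, 30]
term2 docs: [1, 3, 11, 14, 20, 22, 25]
Intersection: [14, 20]
|intersection| = 2

2


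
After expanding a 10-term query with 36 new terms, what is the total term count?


Original terms: 10
Expansion terms: 36
Total = 10 + 36 = 46

46


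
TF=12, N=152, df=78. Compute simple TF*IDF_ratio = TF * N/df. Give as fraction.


TF * (N/df)
= 12 * (152/78)
= 12 * 76/39
= 304/13

304/13


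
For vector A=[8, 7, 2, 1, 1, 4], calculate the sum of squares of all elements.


|A|^2 = sum of squared components
A[0]^2 = 8^2 = 64
A[1]^2 = 7^2 = 49
A[2]^2 = 2^2 = 4
A[3]^2 = 1^2 = 1
A[4]^2 = 1^2 = 1
A[5]^2 = 4^2 = 16
Sum = 64 + 49 + 4 + 1 + 1 + 16 = 135

135


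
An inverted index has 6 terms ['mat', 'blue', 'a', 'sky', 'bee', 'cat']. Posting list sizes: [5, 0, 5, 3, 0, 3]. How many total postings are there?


Summing posting list sizes:
'mat': 5 postings
'blue': 0 postings
'a': 5 postings
'sky': 3 postings
'bee': 0 postings
'cat': 3 postings
Total = 5 + 0 + 5 + 3 + 0 + 3 = 16

16


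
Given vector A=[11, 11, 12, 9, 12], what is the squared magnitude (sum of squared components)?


|A|^2 = sum of squared components
A[0]^2 = 11^2 = 121
A[1]^2 = 11^2 = 121
A[2]^2 = 12^2 = 144
A[3]^2 = 9^2 = 81
A[4]^2 = 12^2 = 144
Sum = 121 + 121 + 144 + 81 + 144 = 611

611


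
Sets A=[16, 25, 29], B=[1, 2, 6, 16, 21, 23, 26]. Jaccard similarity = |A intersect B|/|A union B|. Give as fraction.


A intersect B = [16]
|A intersect B| = 1
A union B = [1, 2, 6, 16, 21, 23, 25, 26, 29]
|A union B| = 9
Jaccard = 1/9 = 1/9

1/9


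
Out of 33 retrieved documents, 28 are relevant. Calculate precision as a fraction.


Precision = relevant_retrieved / total_retrieved
= 28 / 33
= 28 / (28 + 5)
= 28/33

28/33


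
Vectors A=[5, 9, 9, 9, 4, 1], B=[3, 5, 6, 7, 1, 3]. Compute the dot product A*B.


Dot product = sum of element-wise products
A[0]*B[0] = 5*3 = 15
A[1]*B[1] = 9*5 = 45
A[2]*B[2] = 9*6 = 54
A[3]*B[3] = 9*7 = 63
A[4]*B[4] = 4*1 = 4
A[5]*B[5] = 1*3 = 3
Sum = 15 + 45 + 54 + 63 + 4 + 3 = 184

184


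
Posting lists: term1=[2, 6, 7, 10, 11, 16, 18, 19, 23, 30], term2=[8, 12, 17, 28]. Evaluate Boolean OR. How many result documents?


Boolean OR: find union of posting lists
term1 docs: [2, 6, 7, 10, 11, 16, 18, 19, 23, 30]
term2 docs: [8, 12, 17, 28]
Union: [2, 6, 7, 8, 10, 11, 12, 16, 17, 18, 19, 23, 28, 30]
|union| = 14

14


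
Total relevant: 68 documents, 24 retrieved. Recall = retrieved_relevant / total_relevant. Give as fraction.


Recall = retrieved_relevant / total_relevant
= 24 / 68
= 24 / (24 + 44)
= 6/17

6/17


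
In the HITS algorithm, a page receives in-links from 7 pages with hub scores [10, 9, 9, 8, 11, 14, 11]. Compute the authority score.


Authority = sum of hub scores of in-linkers
In-link 1: hub score = 10
In-link 2: hub score = 9
In-link 3: hub score = 9
In-link 4: hub score = 8
In-link 5: hub score = 11
In-link 6: hub score = 14
In-link 7: hub score = 11
Authority = 10 + 9 + 9 + 8 + 11 + 14 + 11 = 72

72


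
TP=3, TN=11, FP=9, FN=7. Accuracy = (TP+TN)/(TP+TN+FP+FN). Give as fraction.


Accuracy = (TP + TN) / (TP + TN + FP + FN)
TP + TN = 3 + 11 = 14
Total = 3 + 11 + 9 + 7 = 30
Accuracy = 14 / 30 = 7/15

7/15


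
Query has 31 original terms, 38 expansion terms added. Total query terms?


Original terms: 31
Expansion terms: 38
Total = 31 + 38 = 69

69


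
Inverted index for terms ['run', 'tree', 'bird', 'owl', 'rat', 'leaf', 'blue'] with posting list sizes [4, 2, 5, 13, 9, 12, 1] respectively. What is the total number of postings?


Summing posting list sizes:
'run': 4 postings
'tree': 2 postings
'bird': 5 postings
'owl': 13 postings
'rat': 9 postings
'leaf': 12 postings
'blue': 1 postings
Total = 4 + 2 + 5 + 13 + 9 + 12 + 1 = 46

46


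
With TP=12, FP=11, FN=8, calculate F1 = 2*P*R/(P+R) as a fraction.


F1 = 2 * P * R / (P + R)
P = TP/(TP+FP) = 12/23 = 12/23
R = TP/(TP+FN) = 12/20 = 3/5
2 * P * R = 2 * 12/23 * 3/5 = 72/115
P + R = 12/23 + 3/5 = 129/115
F1 = 72/115 / 129/115 = 24/43

24/43


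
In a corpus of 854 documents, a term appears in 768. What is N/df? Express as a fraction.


IDF ratio = N / df
= 854 / 768
= 427/384

427/384


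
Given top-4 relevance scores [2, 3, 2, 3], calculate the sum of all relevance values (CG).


Cumulative Gain = sum of relevance scores
Position 1: rel=2, running sum=2
Position 2: rel=3, running sum=5
Position 3: rel=2, running sum=7
Position 4: rel=3, running sum=10
CG = 10

10


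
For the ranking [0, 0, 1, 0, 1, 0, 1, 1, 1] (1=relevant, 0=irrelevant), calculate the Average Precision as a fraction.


Computing P@k for each relevant position:
Position 1: not relevant
Position 2: not relevant
Position 3: relevant, P@3 = 1/3 = 1/3
Position 4: not relevant
Position 5: relevant, P@5 = 2/5 = 2/5
Position 6: not relevant
Position 7: relevant, P@7 = 3/7 = 3/7
Position 8: relevant, P@8 = 4/8 = 1/2
Position 9: relevant, P@9 = 5/9 = 5/9
Sum of P@k = 1/3 + 2/5 + 3/7 + 1/2 + 5/9 = 1397/630
AP = 1397/630 / 5 = 1397/3150

1397/3150


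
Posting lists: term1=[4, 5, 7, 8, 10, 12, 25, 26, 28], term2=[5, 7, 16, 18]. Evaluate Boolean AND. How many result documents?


Boolean AND: find intersection of posting lists
term1 docs: [4, 5, 7, 8, 10, 12, 25, 26, 28]
term2 docs: [5, 7, 16, 18]
Intersection: [5, 7]
|intersection| = 2

2


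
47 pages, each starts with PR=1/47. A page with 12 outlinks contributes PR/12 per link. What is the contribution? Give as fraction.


Initial PR = 1/47 = 1/47
Outlinks = 12
Contribution per link = PR / outlinks
= 1/47 / 12
= 1/564

1/564


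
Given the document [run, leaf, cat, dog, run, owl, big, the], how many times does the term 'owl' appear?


Document has 8 words
Scanning for 'owl':
Found at positions: [5]
Count = 1

1


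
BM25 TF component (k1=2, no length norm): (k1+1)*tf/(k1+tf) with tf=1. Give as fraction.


BM25 TF component = (k1+1)*tf / (k1+tf)
k1 = 2, tf = 1
Numerator = (2+1)*1 = 3
Denominator = 2 + 1 = 3
= 3/3 = 1

1


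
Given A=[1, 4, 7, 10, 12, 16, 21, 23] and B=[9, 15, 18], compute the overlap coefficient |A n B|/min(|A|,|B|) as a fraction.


A intersect B = []
|A intersect B| = 0
min(|A|, |B|) = min(8, 3) = 3
Overlap = 0 / 3 = 0

0


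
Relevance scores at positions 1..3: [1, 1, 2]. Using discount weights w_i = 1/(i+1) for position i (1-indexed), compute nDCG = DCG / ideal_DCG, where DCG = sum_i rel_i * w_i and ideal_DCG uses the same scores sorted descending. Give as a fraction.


Position discount weights w_i = 1/(i+1) for i=1..3:
Weights = [1/2, 1/3, 1/4]
Actual relevance: [1, 1, 2]
DCG = 1/2 + 1/3 + 2/4 = 4/3
Ideal relevance (sorted desc): [2, 1, 1]
Ideal DCG = 2/2 + 1/3 + 1/4 = 19/12
nDCG = DCG / ideal_DCG = 4/3 / 19/12 = 16/19

16/19


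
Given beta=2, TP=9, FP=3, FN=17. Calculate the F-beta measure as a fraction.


P = TP/(TP+FP) = 9/12 = 3/4
R = TP/(TP+FN) = 9/26 = 9/26
beta^2 = 2^2 = 4
(1 + beta^2) = 5
Numerator = (1+beta^2)*P*R = 135/104
Denominator = beta^2*P + R = 3 + 9/26 = 87/26
F_beta = 45/116

45/116


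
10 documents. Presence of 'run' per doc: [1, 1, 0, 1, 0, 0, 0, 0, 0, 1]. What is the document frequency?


Checking each document for 'run':
Doc 1: present
Doc 2: present
Doc 3: absent
Doc 4: present
Doc 5: absent
Doc 6: absent
Doc 7: absent
Doc 8: absent
Doc 9: absent
Doc 10: present
df = sum of presences = 1 + 1 + 0 + 1 + 0 + 0 + 0 + 0 + 0 + 1 = 4

4


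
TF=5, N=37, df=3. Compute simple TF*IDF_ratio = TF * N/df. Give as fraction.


TF * (N/df)
= 5 * (37/3)
= 5 * 37/3
= 185/3

185/3


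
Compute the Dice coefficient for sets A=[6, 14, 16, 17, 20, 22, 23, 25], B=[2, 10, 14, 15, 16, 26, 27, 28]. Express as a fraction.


A intersect B = [14, 16]
|A intersect B| = 2
|A| = 8, |B| = 8
Dice = 2*2 / (8+8)
= 4 / 16 = 1/4

1/4


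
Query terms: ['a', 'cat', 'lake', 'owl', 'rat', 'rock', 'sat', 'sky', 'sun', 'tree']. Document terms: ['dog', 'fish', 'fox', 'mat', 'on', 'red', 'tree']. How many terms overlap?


Query terms: ['a', 'cat', 'lake', 'owl', 'rat', 'rock', 'sat', 'sky', 'sun', 'tree']
Document terms: ['dog', 'fish', 'fox', 'mat', 'on', 'red', 'tree']
Common terms: ['tree']
Overlap count = 1

1


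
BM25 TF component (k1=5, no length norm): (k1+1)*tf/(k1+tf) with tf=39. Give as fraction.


BM25 TF component = (k1+1)*tf / (k1+tf)
k1 = 5, tf = 39
Numerator = (5+1)*39 = 234
Denominator = 5 + 39 = 44
= 234/44 = 117/22

117/22


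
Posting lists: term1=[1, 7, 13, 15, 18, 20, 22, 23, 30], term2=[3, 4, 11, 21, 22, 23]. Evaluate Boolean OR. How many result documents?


Boolean OR: find union of posting lists
term1 docs: [1, 7, 13, 15, 18, 20, 22, 23, 30]
term2 docs: [3, 4, 11, 21, 22, 23]
Union: [1, 3, 4, 7, 11, 13, 15, 18, 20, 21, 22, 23, 30]
|union| = 13

13


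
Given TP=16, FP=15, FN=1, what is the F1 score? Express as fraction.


F1 = 2 * P * R / (P + R)
P = TP/(TP+FP) = 16/31 = 16/31
R = TP/(TP+FN) = 16/17 = 16/17
2 * P * R = 2 * 16/31 * 16/17 = 512/527
P + R = 16/31 + 16/17 = 768/527
F1 = 512/527 / 768/527 = 2/3

2/3


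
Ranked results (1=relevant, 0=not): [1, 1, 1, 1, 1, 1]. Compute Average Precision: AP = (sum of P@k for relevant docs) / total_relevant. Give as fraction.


Computing P@k for each relevant position:
Position 1: relevant, P@1 = 1/1 = 1
Position 2: relevant, P@2 = 2/2 = 1
Position 3: relevant, P@3 = 3/3 = 1
Position 4: relevant, P@4 = 4/4 = 1
Position 5: relevant, P@5 = 5/5 = 1
Position 6: relevant, P@6 = 6/6 = 1
Sum of P@k = 1 + 1 + 1 + 1 + 1 + 1 = 6
AP = 6 / 6 = 1

1


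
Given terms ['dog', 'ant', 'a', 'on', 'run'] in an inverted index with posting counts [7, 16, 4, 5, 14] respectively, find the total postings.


Summing posting list sizes:
'dog': 7 postings
'ant': 16 postings
'a': 4 postings
'on': 5 postings
'run': 14 postings
Total = 7 + 16 + 4 + 5 + 14 = 46

46


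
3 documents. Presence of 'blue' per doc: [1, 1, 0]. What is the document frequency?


Checking each document for 'blue':
Doc 1: present
Doc 2: present
Doc 3: absent
df = sum of presences = 1 + 1 + 0 = 2

2


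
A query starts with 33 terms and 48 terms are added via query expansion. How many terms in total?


Original terms: 33
Expansion terms: 48
Total = 33 + 48 = 81

81


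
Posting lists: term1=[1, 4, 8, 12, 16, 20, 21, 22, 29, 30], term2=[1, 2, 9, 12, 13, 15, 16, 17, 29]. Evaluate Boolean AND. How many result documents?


Boolean AND: find intersection of posting lists
term1 docs: [1, 4, 8, 12, 16, 20, 21, 22, 29, 30]
term2 docs: [1, 2, 9, 12, 13, 15, 16, 17, 29]
Intersection: [1, 12, 16, 29]
|intersection| = 4

4


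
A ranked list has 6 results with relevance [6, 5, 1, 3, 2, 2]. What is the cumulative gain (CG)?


Cumulative Gain = sum of relevance scores
Position 1: rel=6, running sum=6
Position 2: rel=5, running sum=11
Position 3: rel=1, running sum=12
Position 4: rel=3, running sum=15
Position 5: rel=2, running sum=17
Position 6: rel=2, running sum=19
CG = 19

19


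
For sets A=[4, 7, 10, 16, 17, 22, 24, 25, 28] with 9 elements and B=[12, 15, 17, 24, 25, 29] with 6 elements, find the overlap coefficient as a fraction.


A intersect B = [17, 24, 25]
|A intersect B| = 3
min(|A|, |B|) = min(9, 6) = 6
Overlap = 3 / 6 = 1/2

1/2


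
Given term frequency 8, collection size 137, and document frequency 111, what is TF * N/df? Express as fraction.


TF * (N/df)
= 8 * (137/111)
= 8 * 137/111
= 1096/111

1096/111


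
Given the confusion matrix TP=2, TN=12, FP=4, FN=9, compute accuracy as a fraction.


Accuracy = (TP + TN) / (TP + TN + FP + FN)
TP + TN = 2 + 12 = 14
Total = 2 + 12 + 4 + 9 = 27
Accuracy = 14 / 27 = 14/27

14/27


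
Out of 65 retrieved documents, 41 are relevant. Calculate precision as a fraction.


Precision = relevant_retrieved / total_retrieved
= 41 / 65
= 41 / (41 + 24)
= 41/65

41/65


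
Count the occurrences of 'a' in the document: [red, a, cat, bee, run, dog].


Document has 6 words
Scanning for 'a':
Found at positions: [1]
Count = 1

1


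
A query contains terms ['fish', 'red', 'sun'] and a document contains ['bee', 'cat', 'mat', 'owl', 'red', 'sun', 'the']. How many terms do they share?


Query terms: ['fish', 'red', 'sun']
Document terms: ['bee', 'cat', 'mat', 'owl', 'red', 'sun', 'the']
Common terms: ['red', 'sun']
Overlap count = 2

2


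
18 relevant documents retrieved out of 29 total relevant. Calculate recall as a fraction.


Recall = retrieved_relevant / total_relevant
= 18 / 29
= 18 / (18 + 11)
= 18/29

18/29


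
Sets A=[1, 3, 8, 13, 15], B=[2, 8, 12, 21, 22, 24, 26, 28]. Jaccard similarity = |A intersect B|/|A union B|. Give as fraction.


A intersect B = [8]
|A intersect B| = 1
A union B = [1, 2, 3, 8, 12, 13, 15, 21, 22, 24, 26, 28]
|A union B| = 12
Jaccard = 1/12 = 1/12

1/12


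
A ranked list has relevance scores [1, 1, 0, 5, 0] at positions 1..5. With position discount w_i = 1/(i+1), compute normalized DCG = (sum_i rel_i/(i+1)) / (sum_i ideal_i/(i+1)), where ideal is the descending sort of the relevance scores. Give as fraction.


Position discount weights w_i = 1/(i+1) for i=1..5:
Weights = [1/2, 1/3, 1/4, 1/5, 1/6]
Actual relevance: [1, 1, 0, 5, 0]
DCG = 1/2 + 1/3 + 0/4 + 5/5 + 0/6 = 11/6
Ideal relevance (sorted desc): [5, 1, 1, 0, 0]
Ideal DCG = 5/2 + 1/3 + 1/4 + 0/5 + 0/6 = 37/12
nDCG = DCG / ideal_DCG = 11/6 / 37/12 = 22/37

22/37


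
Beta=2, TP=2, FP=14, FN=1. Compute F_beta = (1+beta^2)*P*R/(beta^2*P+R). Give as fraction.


P = TP/(TP+FP) = 2/16 = 1/8
R = TP/(TP+FN) = 2/3 = 2/3
beta^2 = 2^2 = 4
(1 + beta^2) = 5
Numerator = (1+beta^2)*P*R = 5/12
Denominator = beta^2*P + R = 1/2 + 2/3 = 7/6
F_beta = 5/14

5/14


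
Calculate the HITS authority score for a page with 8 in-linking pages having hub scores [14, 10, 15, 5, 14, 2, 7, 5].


Authority = sum of hub scores of in-linkers
In-link 1: hub score = 14
In-link 2: hub score = 10
In-link 3: hub score = 15
In-link 4: hub score = 5
In-link 5: hub score = 14
In-link 6: hub score = 2
In-link 7: hub score = 7
In-link 8: hub score = 5
Authority = 14 + 10 + 15 + 5 + 14 + 2 + 7 + 5 = 72

72


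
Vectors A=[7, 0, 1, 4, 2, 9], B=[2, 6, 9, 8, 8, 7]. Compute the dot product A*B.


Dot product = sum of element-wise products
A[0]*B[0] = 7*2 = 14
A[1]*B[1] = 0*6 = 0
A[2]*B[2] = 1*9 = 9
A[3]*B[3] = 4*8 = 32
A[4]*B[4] = 2*8 = 16
A[5]*B[5] = 9*7 = 63
Sum = 14 + 0 + 9 + 32 + 16 + 63 = 134

134


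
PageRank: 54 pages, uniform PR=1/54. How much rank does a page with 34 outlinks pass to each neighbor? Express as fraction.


Initial PR = 1/54 = 1/54
Outlinks = 34
Contribution per link = PR / outlinks
= 1/54 / 34
= 1/1836

1/1836


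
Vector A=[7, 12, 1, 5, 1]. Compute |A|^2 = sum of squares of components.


|A|^2 = sum of squared components
A[0]^2 = 7^2 = 49
A[1]^2 = 12^2 = 144
A[2]^2 = 1^2 = 1
A[3]^2 = 5^2 = 25
A[4]^2 = 1^2 = 1
Sum = 49 + 144 + 1 + 25 + 1 = 220

220


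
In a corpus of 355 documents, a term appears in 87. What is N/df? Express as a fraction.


IDF ratio = N / df
= 355 / 87
= 355/87

355/87


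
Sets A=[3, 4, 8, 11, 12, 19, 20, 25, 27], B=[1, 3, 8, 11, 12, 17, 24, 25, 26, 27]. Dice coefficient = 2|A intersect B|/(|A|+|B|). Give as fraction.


A intersect B = [3, 8, 11, 12, 25, 27]
|A intersect B| = 6
|A| = 9, |B| = 10
Dice = 2*6 / (9+10)
= 12 / 19 = 12/19

12/19


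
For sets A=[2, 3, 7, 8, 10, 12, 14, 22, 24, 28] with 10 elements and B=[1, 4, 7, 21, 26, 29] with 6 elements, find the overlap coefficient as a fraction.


A intersect B = [7]
|A intersect B| = 1
min(|A|, |B|) = min(10, 6) = 6
Overlap = 1 / 6 = 1/6

1/6


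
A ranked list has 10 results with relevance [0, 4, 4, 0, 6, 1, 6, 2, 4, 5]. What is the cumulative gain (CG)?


Cumulative Gain = sum of relevance scores
Position 1: rel=0, running sum=0
Position 2: rel=4, running sum=4
Position 3: rel=4, running sum=8
Position 4: rel=0, running sum=8
Position 5: rel=6, running sum=14
Position 6: rel=1, running sum=15
Position 7: rel=6, running sum=21
Position 8: rel=2, running sum=23
Position 9: rel=4, running sum=27
Position 10: rel=5, running sum=32
CG = 32

32


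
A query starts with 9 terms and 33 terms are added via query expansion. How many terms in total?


Original terms: 9
Expansion terms: 33
Total = 9 + 33 = 42

42


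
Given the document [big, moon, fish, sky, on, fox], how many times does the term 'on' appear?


Document has 6 words
Scanning for 'on':
Found at positions: [4]
Count = 1

1


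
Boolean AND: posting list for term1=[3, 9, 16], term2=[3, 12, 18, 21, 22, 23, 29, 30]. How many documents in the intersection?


Boolean AND: find intersection of posting lists
term1 docs: [3, 9, 16]
term2 docs: [3, 12, 18, 21, 22, 23, 29, 30]
Intersection: [3]
|intersection| = 1

1


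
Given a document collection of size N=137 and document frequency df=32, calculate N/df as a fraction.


IDF ratio = N / df
= 137 / 32
= 137/32

137/32


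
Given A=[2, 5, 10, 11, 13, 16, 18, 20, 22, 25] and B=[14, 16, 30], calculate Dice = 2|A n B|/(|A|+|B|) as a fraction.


A intersect B = [16]
|A intersect B| = 1
|A| = 10, |B| = 3
Dice = 2*1 / (10+3)
= 2 / 13 = 2/13

2/13


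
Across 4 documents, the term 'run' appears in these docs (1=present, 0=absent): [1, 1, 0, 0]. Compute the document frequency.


Checking each document for 'run':
Doc 1: present
Doc 2: present
Doc 3: absent
Doc 4: absent
df = sum of presences = 1 + 1 + 0 + 0 = 2

2


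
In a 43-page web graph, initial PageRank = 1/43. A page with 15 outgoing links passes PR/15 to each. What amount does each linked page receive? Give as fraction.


Initial PR = 1/43 = 1/43
Outlinks = 15
Contribution per link = PR / outlinks
= 1/43 / 15
= 1/645

1/645


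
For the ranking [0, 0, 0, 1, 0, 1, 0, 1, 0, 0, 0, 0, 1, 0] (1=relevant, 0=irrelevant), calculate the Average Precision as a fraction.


Computing P@k for each relevant position:
Position 1: not relevant
Position 2: not relevant
Position 3: not relevant
Position 4: relevant, P@4 = 1/4 = 1/4
Position 5: not relevant
Position 6: relevant, P@6 = 2/6 = 1/3
Position 7: not relevant
Position 8: relevant, P@8 = 3/8 = 3/8
Position 9: not relevant
Position 10: not relevant
Position 11: not relevant
Position 12: not relevant
Position 13: relevant, P@13 = 4/13 = 4/13
Position 14: not relevant
Sum of P@k = 1/4 + 1/3 + 3/8 + 4/13 = 395/312
AP = 395/312 / 4 = 395/1248

395/1248


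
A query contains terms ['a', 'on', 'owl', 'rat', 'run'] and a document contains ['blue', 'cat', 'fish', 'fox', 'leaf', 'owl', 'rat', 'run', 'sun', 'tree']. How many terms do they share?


Query terms: ['a', 'on', 'owl', 'rat', 'run']
Document terms: ['blue', 'cat', 'fish', 'fox', 'leaf', 'owl', 'rat', 'run', 'sun', 'tree']
Common terms: ['owl', 'rat', 'run']
Overlap count = 3

3


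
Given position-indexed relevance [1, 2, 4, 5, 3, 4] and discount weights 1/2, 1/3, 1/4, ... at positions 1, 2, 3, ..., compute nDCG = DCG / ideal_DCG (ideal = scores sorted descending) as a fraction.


Position discount weights w_i = 1/(i+1) for i=1..6:
Weights = [1/2, 1/3, 1/4, 1/5, 1/6, 1/7]
Actual relevance: [1, 2, 4, 5, 3, 4]
DCG = 1/2 + 2/3 + 4/4 + 5/5 + 3/6 + 4/7 = 89/21
Ideal relevance (sorted desc): [5, 4, 4, 3, 2, 1]
Ideal DCG = 5/2 + 4/3 + 4/4 + 3/5 + 2/6 + 1/7 = 1241/210
nDCG = DCG / ideal_DCG = 89/21 / 1241/210 = 890/1241

890/1241


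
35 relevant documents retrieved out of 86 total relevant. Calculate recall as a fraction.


Recall = retrieved_relevant / total_relevant
= 35 / 86
= 35 / (35 + 51)
= 35/86

35/86


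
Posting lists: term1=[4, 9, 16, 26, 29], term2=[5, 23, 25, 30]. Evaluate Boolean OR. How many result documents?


Boolean OR: find union of posting lists
term1 docs: [4, 9, 16, 26, 29]
term2 docs: [5, 23, 25, 30]
Union: [4, 5, 9, 16, 23, 25, 26, 29, 30]
|union| = 9

9


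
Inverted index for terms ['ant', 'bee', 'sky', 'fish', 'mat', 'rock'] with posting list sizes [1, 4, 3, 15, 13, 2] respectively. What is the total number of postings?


Summing posting list sizes:
'ant': 1 postings
'bee': 4 postings
'sky': 3 postings
'fish': 15 postings
'mat': 13 postings
'rock': 2 postings
Total = 1 + 4 + 3 + 15 + 13 + 2 = 38

38


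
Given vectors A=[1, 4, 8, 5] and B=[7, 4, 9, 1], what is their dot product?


Dot product = sum of element-wise products
A[0]*B[0] = 1*7 = 7
A[1]*B[1] = 4*4 = 16
A[2]*B[2] = 8*9 = 72
A[3]*B[3] = 5*1 = 5
Sum = 7 + 16 + 72 + 5 = 100

100


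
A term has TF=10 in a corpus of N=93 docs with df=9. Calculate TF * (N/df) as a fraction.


TF * (N/df)
= 10 * (93/9)
= 10 * 31/3
= 310/3

310/3


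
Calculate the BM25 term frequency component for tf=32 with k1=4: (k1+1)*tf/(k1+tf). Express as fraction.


BM25 TF component = (k1+1)*tf / (k1+tf)
k1 = 4, tf = 32
Numerator = (4+1)*32 = 160
Denominator = 4 + 32 = 36
= 160/36 = 40/9

40/9


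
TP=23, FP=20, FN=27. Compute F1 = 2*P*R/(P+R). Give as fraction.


F1 = 2 * P * R / (P + R)
P = TP/(TP+FP) = 23/43 = 23/43
R = TP/(TP+FN) = 23/50 = 23/50
2 * P * R = 2 * 23/43 * 23/50 = 529/1075
P + R = 23/43 + 23/50 = 2139/2150
F1 = 529/1075 / 2139/2150 = 46/93

46/93


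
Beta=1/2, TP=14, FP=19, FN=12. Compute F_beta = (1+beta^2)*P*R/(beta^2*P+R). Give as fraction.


P = TP/(TP+FP) = 14/33 = 14/33
R = TP/(TP+FN) = 14/26 = 7/13
beta^2 = 1/2^2 = 1/4
(1 + beta^2) = 5/4
Numerator = (1+beta^2)*P*R = 245/858
Denominator = beta^2*P + R = 7/66 + 7/13 = 553/858
F_beta = 35/79

35/79


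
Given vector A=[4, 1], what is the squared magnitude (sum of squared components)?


|A|^2 = sum of squared components
A[0]^2 = 4^2 = 16
A[1]^2 = 1^2 = 1
Sum = 16 + 1 = 17

17


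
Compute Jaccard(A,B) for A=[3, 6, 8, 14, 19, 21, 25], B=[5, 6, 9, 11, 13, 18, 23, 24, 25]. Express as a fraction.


A intersect B = [6, 25]
|A intersect B| = 2
A union B = [3, 5, 6, 8, 9, 11, 13, 14, 18, 19, 21, 23, 24, 25]
|A union B| = 14
Jaccard = 2/14 = 1/7

1/7


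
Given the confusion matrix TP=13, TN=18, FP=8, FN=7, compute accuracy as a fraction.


Accuracy = (TP + TN) / (TP + TN + FP + FN)
TP + TN = 13 + 18 = 31
Total = 13 + 18 + 8 + 7 = 46
Accuracy = 31 / 46 = 31/46

31/46


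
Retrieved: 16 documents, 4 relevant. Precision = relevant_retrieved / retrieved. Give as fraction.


Precision = relevant_retrieved / total_retrieved
= 4 / 16
= 4 / (4 + 12)
= 1/4

1/4


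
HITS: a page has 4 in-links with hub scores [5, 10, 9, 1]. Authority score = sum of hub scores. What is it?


Authority = sum of hub scores of in-linkers
In-link 1: hub score = 5
In-link 2: hub score = 10
In-link 3: hub score = 9
In-link 4: hub score = 1
Authority = 5 + 10 + 9 + 1 = 25

25


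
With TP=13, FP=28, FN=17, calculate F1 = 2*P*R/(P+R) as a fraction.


F1 = 2 * P * R / (P + R)
P = TP/(TP+FP) = 13/41 = 13/41
R = TP/(TP+FN) = 13/30 = 13/30
2 * P * R = 2 * 13/41 * 13/30 = 169/615
P + R = 13/41 + 13/30 = 923/1230
F1 = 169/615 / 923/1230 = 26/71

26/71


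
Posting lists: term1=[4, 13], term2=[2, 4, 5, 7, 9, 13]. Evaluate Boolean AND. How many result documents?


Boolean AND: find intersection of posting lists
term1 docs: [4, 13]
term2 docs: [2, 4, 5, 7, 9, 13]
Intersection: [4, 13]
|intersection| = 2

2


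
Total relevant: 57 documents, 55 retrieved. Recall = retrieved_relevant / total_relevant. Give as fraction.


Recall = retrieved_relevant / total_relevant
= 55 / 57
= 55 / (55 + 2)
= 55/57

55/57


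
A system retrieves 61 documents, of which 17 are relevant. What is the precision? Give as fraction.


Precision = relevant_retrieved / total_retrieved
= 17 / 61
= 17 / (17 + 44)
= 17/61

17/61


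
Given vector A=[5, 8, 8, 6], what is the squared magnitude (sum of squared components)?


|A|^2 = sum of squared components
A[0]^2 = 5^2 = 25
A[1]^2 = 8^2 = 64
A[2]^2 = 8^2 = 64
A[3]^2 = 6^2 = 36
Sum = 25 + 64 + 64 + 36 = 189

189


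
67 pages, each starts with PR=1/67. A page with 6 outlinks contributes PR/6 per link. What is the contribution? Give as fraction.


Initial PR = 1/67 = 1/67
Outlinks = 6
Contribution per link = PR / outlinks
= 1/67 / 6
= 1/402

1/402


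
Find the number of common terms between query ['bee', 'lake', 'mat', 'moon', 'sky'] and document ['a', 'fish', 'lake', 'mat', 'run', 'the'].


Query terms: ['bee', 'lake', 'mat', 'moon', 'sky']
Document terms: ['a', 'fish', 'lake', 'mat', 'run', 'the']
Common terms: ['lake', 'mat']
Overlap count = 2

2


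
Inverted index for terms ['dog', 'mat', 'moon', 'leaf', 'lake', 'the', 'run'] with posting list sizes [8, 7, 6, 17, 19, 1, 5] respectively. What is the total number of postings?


Summing posting list sizes:
'dog': 8 postings
'mat': 7 postings
'moon': 6 postings
'leaf': 17 postings
'lake': 19 postings
'the': 1 postings
'run': 5 postings
Total = 8 + 7 + 6 + 17 + 19 + 1 + 5 = 63

63


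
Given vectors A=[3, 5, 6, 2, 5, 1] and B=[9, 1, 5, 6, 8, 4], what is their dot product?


Dot product = sum of element-wise products
A[0]*B[0] = 3*9 = 27
A[1]*B[1] = 5*1 = 5
A[2]*B[2] = 6*5 = 30
A[3]*B[3] = 2*6 = 12
A[4]*B[4] = 5*8 = 40
A[5]*B[5] = 1*4 = 4
Sum = 27 + 5 + 30 + 12 + 40 + 4 = 118

118


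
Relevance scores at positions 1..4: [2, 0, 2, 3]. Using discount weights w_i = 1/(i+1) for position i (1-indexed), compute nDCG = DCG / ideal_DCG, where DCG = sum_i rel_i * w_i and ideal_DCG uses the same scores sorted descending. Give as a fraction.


Position discount weights w_i = 1/(i+1) for i=1..4:
Weights = [1/2, 1/3, 1/4, 1/5]
Actual relevance: [2, 0, 2, 3]
DCG = 2/2 + 0/3 + 2/4 + 3/5 = 21/10
Ideal relevance (sorted desc): [3, 2, 2, 0]
Ideal DCG = 3/2 + 2/3 + 2/4 + 0/5 = 8/3
nDCG = DCG / ideal_DCG = 21/10 / 8/3 = 63/80

63/80


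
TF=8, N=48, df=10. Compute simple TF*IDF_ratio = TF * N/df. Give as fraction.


TF * (N/df)
= 8 * (48/10)
= 8 * 24/5
= 192/5

192/5


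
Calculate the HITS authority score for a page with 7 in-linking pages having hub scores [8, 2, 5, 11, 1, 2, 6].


Authority = sum of hub scores of in-linkers
In-link 1: hub score = 8
In-link 2: hub score = 2
In-link 3: hub score = 5
In-link 4: hub score = 11
In-link 5: hub score = 1
In-link 6: hub score = 2
In-link 7: hub score = 6
Authority = 8 + 2 + 5 + 11 + 1 + 2 + 6 = 35

35


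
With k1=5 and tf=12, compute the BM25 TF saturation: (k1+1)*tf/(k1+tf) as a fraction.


BM25 TF component = (k1+1)*tf / (k1+tf)
k1 = 5, tf = 12
Numerator = (5+1)*12 = 72
Denominator = 5 + 12 = 17
= 72/17 = 72/17

72/17


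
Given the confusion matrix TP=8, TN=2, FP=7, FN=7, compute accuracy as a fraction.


Accuracy = (TP + TN) / (TP + TN + FP + FN)
TP + TN = 8 + 2 = 10
Total = 8 + 2 + 7 + 7 = 24
Accuracy = 10 / 24 = 5/12

5/12


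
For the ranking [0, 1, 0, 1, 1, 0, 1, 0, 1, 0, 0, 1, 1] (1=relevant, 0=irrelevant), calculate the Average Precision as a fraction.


Computing P@k for each relevant position:
Position 1: not relevant
Position 2: relevant, P@2 = 1/2 = 1/2
Position 3: not relevant
Position 4: relevant, P@4 = 2/4 = 1/2
Position 5: relevant, P@5 = 3/5 = 3/5
Position 6: not relevant
Position 7: relevant, P@7 = 4/7 = 4/7
Position 8: not relevant
Position 9: relevant, P@9 = 5/9 = 5/9
Position 10: not relevant
Position 11: not relevant
Position 12: relevant, P@12 = 6/12 = 1/2
Position 13: relevant, P@13 = 7/13 = 7/13
Sum of P@k = 1/2 + 1/2 + 3/5 + 4/7 + 5/9 + 1/2 + 7/13 = 30839/8190
AP = 30839/8190 / 7 = 30839/57330

30839/57330


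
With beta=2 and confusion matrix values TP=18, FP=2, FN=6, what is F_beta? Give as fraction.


P = TP/(TP+FP) = 18/20 = 9/10
R = TP/(TP+FN) = 18/24 = 3/4
beta^2 = 2^2 = 4
(1 + beta^2) = 5
Numerator = (1+beta^2)*P*R = 27/8
Denominator = beta^2*P + R = 18/5 + 3/4 = 87/20
F_beta = 45/58

45/58


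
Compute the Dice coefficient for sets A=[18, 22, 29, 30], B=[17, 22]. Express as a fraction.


A intersect B = [22]
|A intersect B| = 1
|A| = 4, |B| = 2
Dice = 2*1 / (4+2)
= 2 / 6 = 1/3

1/3


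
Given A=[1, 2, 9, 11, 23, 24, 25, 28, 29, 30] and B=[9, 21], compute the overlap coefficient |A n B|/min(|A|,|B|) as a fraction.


A intersect B = [9]
|A intersect B| = 1
min(|A|, |B|) = min(10, 2) = 2
Overlap = 1 / 2 = 1/2

1/2


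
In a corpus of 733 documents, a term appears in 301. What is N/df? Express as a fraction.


IDF ratio = N / df
= 733 / 301
= 733/301

733/301


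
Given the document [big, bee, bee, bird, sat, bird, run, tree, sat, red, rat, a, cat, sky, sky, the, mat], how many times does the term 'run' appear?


Document has 17 words
Scanning for 'run':
Found at positions: [6]
Count = 1

1


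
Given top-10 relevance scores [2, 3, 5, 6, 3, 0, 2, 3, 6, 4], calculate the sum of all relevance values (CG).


Cumulative Gain = sum of relevance scores
Position 1: rel=2, running sum=2
Position 2: rel=3, running sum=5
Position 3: rel=5, running sum=10
Position 4: rel=6, running sum=16
Position 5: rel=3, running sum=19
Position 6: rel=0, running sum=19
Position 7: rel=2, running sum=21
Position 8: rel=3, running sum=24
Position 9: rel=6, running sum=30
Position 10: rel=4, running sum=34
CG = 34

34


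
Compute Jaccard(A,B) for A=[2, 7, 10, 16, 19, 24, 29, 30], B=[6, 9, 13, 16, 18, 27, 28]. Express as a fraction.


A intersect B = [16]
|A intersect B| = 1
A union B = [2, 6, 7, 9, 10, 13, 16, 18, 19, 24, 27, 28, 29, 30]
|A union B| = 14
Jaccard = 1/14 = 1/14

1/14


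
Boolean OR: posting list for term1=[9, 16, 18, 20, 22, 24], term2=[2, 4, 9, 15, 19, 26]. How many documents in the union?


Boolean OR: find union of posting lists
term1 docs: [9, 16, 18, 20, 22, 24]
term2 docs: [2, 4, 9, 15, 19, 26]
Union: [2, 4, 9, 15, 16, 18, 19, 20, 22, 24, 26]
|union| = 11

11


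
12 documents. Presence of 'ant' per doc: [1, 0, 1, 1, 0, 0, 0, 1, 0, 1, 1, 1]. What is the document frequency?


Checking each document for 'ant':
Doc 1: present
Doc 2: absent
Doc 3: present
Doc 4: present
Doc 5: absent
Doc 6: absent
Doc 7: absent
Doc 8: present
Doc 9: absent
Doc 10: present
Doc 11: present
Doc 12: present
df = sum of presences = 1 + 0 + 1 + 1 + 0 + 0 + 0 + 1 + 0 + 1 + 1 + 1 = 7

7


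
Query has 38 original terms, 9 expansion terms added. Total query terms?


Original terms: 38
Expansion terms: 9
Total = 38 + 9 = 47

47


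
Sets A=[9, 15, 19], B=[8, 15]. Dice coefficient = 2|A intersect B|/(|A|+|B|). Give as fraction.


A intersect B = [15]
|A intersect B| = 1
|A| = 3, |B| = 2
Dice = 2*1 / (3+2)
= 2 / 5 = 2/5

2/5


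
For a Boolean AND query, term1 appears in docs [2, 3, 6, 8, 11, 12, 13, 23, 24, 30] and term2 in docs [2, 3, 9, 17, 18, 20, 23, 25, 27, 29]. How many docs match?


Boolean AND: find intersection of posting lists
term1 docs: [2, 3, 6, 8, 11, 12, 13, 23, 24, 30]
term2 docs: [2, 3, 9, 17, 18, 20, 23, 25, 27, 29]
Intersection: [2, 3, 23]
|intersection| = 3

3


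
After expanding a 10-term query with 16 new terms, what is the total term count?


Original terms: 10
Expansion terms: 16
Total = 10 + 16 = 26

26


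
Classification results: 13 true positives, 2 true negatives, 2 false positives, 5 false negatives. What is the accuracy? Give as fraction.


Accuracy = (TP + TN) / (TP + TN + FP + FN)
TP + TN = 13 + 2 = 15
Total = 13 + 2 + 2 + 5 = 22
Accuracy = 15 / 22 = 15/22

15/22


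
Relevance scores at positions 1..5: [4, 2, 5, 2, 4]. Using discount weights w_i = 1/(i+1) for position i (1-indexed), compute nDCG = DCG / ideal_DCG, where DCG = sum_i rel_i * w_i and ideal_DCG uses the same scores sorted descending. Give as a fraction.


Position discount weights w_i = 1/(i+1) for i=1..5:
Weights = [1/2, 1/3, 1/4, 1/5, 1/6]
Actual relevance: [4, 2, 5, 2, 4]
DCG = 4/2 + 2/3 + 5/4 + 2/5 + 4/6 = 299/60
Ideal relevance (sorted desc): [5, 4, 4, 2, 2]
Ideal DCG = 5/2 + 4/3 + 4/4 + 2/5 + 2/6 = 167/30
nDCG = DCG / ideal_DCG = 299/60 / 167/30 = 299/334

299/334


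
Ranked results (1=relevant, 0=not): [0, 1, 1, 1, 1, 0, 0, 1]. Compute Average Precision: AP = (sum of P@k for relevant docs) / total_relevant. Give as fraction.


Computing P@k for each relevant position:
Position 1: not relevant
Position 2: relevant, P@2 = 1/2 = 1/2
Position 3: relevant, P@3 = 2/3 = 2/3
Position 4: relevant, P@4 = 3/4 = 3/4
Position 5: relevant, P@5 = 4/5 = 4/5
Position 6: not relevant
Position 7: not relevant
Position 8: relevant, P@8 = 5/8 = 5/8
Sum of P@k = 1/2 + 2/3 + 3/4 + 4/5 + 5/8 = 401/120
AP = 401/120 / 5 = 401/600

401/600


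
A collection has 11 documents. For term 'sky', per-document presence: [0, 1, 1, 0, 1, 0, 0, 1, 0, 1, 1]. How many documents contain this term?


Checking each document for 'sky':
Doc 1: absent
Doc 2: present
Doc 3: present
Doc 4: absent
Doc 5: present
Doc 6: absent
Doc 7: absent
Doc 8: present
Doc 9: absent
Doc 10: present
Doc 11: present
df = sum of presences = 0 + 1 + 1 + 0 + 1 + 0 + 0 + 1 + 0 + 1 + 1 = 6

6


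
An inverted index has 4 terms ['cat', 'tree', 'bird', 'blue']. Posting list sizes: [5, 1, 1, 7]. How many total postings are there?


Summing posting list sizes:
'cat': 5 postings
'tree': 1 postings
'bird': 1 postings
'blue': 7 postings
Total = 5 + 1 + 1 + 7 = 14

14


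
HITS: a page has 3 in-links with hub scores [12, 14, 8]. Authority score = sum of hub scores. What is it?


Authority = sum of hub scores of in-linkers
In-link 1: hub score = 12
In-link 2: hub score = 14
In-link 3: hub score = 8
Authority = 12 + 14 + 8 = 34

34


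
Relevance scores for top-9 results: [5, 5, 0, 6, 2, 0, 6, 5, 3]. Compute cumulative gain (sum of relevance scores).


Cumulative Gain = sum of relevance scores
Position 1: rel=5, running sum=5
Position 2: rel=5, running sum=10
Position 3: rel=0, running sum=10
Position 4: rel=6, running sum=16
Position 5: rel=2, running sum=18
Position 6: rel=0, running sum=18
Position 7: rel=6, running sum=24
Position 8: rel=5, running sum=29
Position 9: rel=3, running sum=32
CG = 32

32


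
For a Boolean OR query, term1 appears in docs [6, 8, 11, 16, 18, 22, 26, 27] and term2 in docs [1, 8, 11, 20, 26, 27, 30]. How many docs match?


Boolean OR: find union of posting lists
term1 docs: [6, 8, 11, 16, 18, 22, 26, 27]
term2 docs: [1, 8, 11, 20, 26, 27, 30]
Union: [1, 6, 8, 11, 16, 18, 20, 22, 26, 27, 30]
|union| = 11

11
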